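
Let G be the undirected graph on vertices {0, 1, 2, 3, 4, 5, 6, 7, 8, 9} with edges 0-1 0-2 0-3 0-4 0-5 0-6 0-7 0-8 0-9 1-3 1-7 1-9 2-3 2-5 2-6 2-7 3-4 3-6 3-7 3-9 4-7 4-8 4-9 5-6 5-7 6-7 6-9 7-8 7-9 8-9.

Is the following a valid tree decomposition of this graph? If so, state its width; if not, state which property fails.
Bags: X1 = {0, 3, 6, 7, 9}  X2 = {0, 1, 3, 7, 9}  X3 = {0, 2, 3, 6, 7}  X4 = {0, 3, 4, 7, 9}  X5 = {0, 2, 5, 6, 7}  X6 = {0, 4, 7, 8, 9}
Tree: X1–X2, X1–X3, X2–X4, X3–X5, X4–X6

Every vertex of G appears in some bag (union = {0, 1, 2, 3, 4, 5, 6, 7, 8, 9}); every edge is covered by a bag; and for each vertex v the set of bags containing v is connected in the bag tree. The decomposition is therefore valid. The largest bag has 5 vertices, so the width is 4.

Yes; width 4.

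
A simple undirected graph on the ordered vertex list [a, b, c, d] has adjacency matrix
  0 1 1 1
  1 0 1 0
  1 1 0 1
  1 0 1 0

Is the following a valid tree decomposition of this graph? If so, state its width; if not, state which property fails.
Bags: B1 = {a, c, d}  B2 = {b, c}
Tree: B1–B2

A tree decomposition must satisfy three properties: every vertex lies in some bag; for every edge, both endpoints lie together in some bag; and for every vertex, the bags containing it form a connected subtree. Here edge (a,b) lies in no bag, so the decomposition is invalid.

No — edge (a,b) lies in no bag.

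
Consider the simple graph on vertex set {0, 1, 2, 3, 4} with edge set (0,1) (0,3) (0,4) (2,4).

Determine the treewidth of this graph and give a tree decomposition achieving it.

Treewidth 1.
One optimal decomposition is:
Bags: B1 = {0, 4}  B2 = {2, 4}  B3 = {0, 3}  B4 = {0, 1}
Tree: B1–B2, B1–B3, B3–B4

Every bag has size at most 2, so the width is 2 − 1 = 1 and tw(G) ≤ 1. Any graph with an edge has treewidth ≥ 1, and G has the edge 4–0. Hence tw(G) = 1 exactly.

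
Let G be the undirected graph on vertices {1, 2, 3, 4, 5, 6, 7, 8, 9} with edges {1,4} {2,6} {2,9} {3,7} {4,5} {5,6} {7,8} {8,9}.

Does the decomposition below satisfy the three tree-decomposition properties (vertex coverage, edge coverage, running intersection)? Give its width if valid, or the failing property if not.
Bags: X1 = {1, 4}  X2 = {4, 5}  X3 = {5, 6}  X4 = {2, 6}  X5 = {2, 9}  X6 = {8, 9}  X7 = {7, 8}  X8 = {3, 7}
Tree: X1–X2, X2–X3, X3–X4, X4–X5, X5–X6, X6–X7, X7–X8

Yes; width 1.

Checking the three conditions: (i) the bags cover all of {1, 2, 3, 4, 5, 6, 7, 8, 9}; (ii) for each edge, some bag contains both endpoints; (iii) the bags containing any fixed vertex form a subtree. All hold, so the decomposition is valid with width 2 − 1 = 1.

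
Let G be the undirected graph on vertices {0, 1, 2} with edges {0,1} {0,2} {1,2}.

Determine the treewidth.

A width-2 tree decomposition is:
Bags: B1 = {0, 1, 2}
Tree: (single bag)
A single bag containing all 3 vertices is trivially a valid decomposition of width 2. On the other hand G contains the 3-clique {0, 1, 2}. A clique must lie in a single bag of any decomposition, so no decomposition can have width below 2. Therefore the treewidth is 2.

2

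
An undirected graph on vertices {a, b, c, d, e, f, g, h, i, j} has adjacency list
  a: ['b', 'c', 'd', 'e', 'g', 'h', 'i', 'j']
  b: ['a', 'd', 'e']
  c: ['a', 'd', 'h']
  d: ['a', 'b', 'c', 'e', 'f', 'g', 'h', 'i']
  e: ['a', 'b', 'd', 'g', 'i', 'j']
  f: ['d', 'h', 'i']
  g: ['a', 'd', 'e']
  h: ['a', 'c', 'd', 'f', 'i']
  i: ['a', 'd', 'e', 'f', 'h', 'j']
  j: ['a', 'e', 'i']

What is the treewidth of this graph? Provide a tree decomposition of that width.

Treewidth 3.
Bags: B1 = {a, d, h, i}  B2 = {a, d, e, i}  B3 = {a, d, e, g}  B4 = {a, b, d, e}  B5 = {a, e, i, j}  B6 = {d, f, h, i}  B7 = {a, c, d, h}
Tree: B1–B2, B2–B3, B3–B4, B2–B5, B1–B6, B1–B7

Every bag has size at most 4, so the width is 4 − 1 = 3 and tw(G) ≤ 3. On the other hand G contains the 4-clique {a, d, e, g}. A clique must lie in a single bag of any decomposition, so no decomposition can have width below 3. The upper and lower bounds meet at 3, so that is the treewidth.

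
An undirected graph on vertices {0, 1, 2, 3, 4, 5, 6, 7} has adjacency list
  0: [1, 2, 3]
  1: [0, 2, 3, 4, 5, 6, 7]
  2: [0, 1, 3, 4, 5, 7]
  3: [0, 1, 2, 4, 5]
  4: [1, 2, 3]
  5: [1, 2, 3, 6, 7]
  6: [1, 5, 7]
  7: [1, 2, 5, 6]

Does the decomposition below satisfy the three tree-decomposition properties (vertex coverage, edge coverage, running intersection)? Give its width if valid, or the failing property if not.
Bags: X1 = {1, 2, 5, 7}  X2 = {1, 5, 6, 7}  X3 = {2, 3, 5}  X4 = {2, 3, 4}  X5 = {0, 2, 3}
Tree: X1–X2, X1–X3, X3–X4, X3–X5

No — edge (1,3) lies in no bag.

A tree decomposition must satisfy three properties: every vertex lies in some bag; for every edge, both endpoints lie together in some bag; and for every vertex, the bags containing it form a connected subtree. Here edge (1,3) lies in no bag, so the decomposition is invalid.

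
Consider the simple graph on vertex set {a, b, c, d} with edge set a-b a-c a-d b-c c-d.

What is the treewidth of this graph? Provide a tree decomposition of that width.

Treewidth 2.
Bags: B1 = {a, b, c}  B2 = {a, c, d}
Tree: B1–B2

Every bag has size at most 3, so the width is 3 − 1 = 2 and tw(G) ≤ 2. For the lower bound, the 3 vertices {a, c, d} are pairwise adjacent, and any tree decomposition puts a clique entirely inside one bag — forcing width ≥ 2. The upper and lower bounds meet at 2, so that is the treewidth.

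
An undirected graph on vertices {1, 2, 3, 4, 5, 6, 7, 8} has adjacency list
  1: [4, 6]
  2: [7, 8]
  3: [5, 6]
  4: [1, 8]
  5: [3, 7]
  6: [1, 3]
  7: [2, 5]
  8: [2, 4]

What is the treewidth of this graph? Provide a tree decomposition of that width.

Treewidth 2.
Bags: B1 = {1, 3, 6}  B2 = {1, 3, 5}  B3 = {1, 5, 7}  B4 = {1, 2, 7}  B5 = {1, 2, 8}  B6 = {1, 4, 8}
Tree: B1–B2, B2–B3, B3–B4, B4–B5, B5–B6

Each bag holds 3 vertices, so the decomposition has width 2, which upper-bounds the treewidth. For the lower bound, G contains the cycle 1–6–3–5–7–2–8–4–1, so G is not a forest; only forests have treewidth ≤ 1, hence tw(G) ≥ 2. Combining the bounds, tw(G) = 2.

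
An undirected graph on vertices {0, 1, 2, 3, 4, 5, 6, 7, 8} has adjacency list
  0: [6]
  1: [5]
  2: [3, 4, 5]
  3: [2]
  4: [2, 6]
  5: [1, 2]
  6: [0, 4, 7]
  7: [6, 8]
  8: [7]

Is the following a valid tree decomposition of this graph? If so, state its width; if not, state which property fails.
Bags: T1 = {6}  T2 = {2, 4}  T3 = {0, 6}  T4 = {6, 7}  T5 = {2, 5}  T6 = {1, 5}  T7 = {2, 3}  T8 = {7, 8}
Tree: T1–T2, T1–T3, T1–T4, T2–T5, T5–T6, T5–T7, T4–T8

A tree decomposition must satisfy three properties: every vertex lies in some bag; for every edge, both endpoints lie together in some bag; and for every vertex, the bags containing it form a connected subtree. Here edge (4,6) lies in no bag, so the decomposition is invalid.

No — edge (4,6) lies in no bag.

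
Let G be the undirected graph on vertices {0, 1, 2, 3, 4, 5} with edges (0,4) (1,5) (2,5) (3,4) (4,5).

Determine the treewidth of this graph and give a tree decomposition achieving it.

Treewidth 1.
One optimal decomposition is:
Bags: B1 = {3, 4}  B2 = {0, 4}  B3 = {4, 5}  B4 = {2, 5}  B5 = {1, 5}
Tree: B1–B2, B1–B3, B3–B4, B3–B5

Every bag has size at most 2, so the width is 2 − 1 = 1 and tw(G) ≤ 1. Any graph with an edge has treewidth ≥ 1, and G has the edge 3–4. Combining the bounds, tw(G) = 1.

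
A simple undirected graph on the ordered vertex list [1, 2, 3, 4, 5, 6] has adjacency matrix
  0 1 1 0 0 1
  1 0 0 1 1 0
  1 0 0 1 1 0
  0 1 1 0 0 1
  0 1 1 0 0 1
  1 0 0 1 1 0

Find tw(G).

A width-3 tree decomposition is:
Bags: B1 = {2, 3, 4, 6}  B2 = {1, 2, 3, 6}  B3 = {2, 3, 5, 6}
Tree: B1–B2, B2–B3
Every bag has size at most 4, so the width is 4 − 1 = 3 and tw(G) ≤ 3. For the lower bound: the 4 vertex sets {3,4}, {1,2}, {6}, {5} are disjoint, each induces a connected subgraph, and every pair is joined by at least one edge of G. Contracting each set to a single vertex therefore yields K_{4} as a minor, and since treewidth is minor-monotone, tw(G) ≥ tw(K_{4}) = 3. The upper and lower bounds meet at 3, so that is the treewidth.

3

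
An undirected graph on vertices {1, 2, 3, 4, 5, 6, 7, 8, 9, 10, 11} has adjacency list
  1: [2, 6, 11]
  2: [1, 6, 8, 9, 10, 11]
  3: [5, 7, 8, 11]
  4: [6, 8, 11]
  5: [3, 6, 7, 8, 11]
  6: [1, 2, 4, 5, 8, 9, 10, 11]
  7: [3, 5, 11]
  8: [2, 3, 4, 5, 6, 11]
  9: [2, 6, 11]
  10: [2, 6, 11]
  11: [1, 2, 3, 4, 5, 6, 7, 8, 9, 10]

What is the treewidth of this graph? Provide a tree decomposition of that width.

Every bag has size at most 4, so the width is 4 − 1 = 3 and tw(G) ≤ 3. For the lower bound, the 4 vertices {3, 5, 8, 11} are pairwise adjacent, and any tree decomposition puts a clique entirely inside one bag — forcing width ≥ 3. The upper and lower bounds meet at 3, so that is the treewidth.

Treewidth 3.
One optimal decomposition is:
Bags: B1 = {5, 6, 8, 11}  B2 = {3, 5, 8, 11}  B3 = {2, 6, 8, 11}  B4 = {2, 6, 9, 11}  B5 = {1, 2, 6, 11}  B6 = {4, 6, 8, 11}  B7 = {3, 5, 7, 11}  B8 = {2, 6, 10, 11}
Tree: B1–B2, B1–B3, B3–B4, B3–B5, B3–B6, B2–B7, B4–B8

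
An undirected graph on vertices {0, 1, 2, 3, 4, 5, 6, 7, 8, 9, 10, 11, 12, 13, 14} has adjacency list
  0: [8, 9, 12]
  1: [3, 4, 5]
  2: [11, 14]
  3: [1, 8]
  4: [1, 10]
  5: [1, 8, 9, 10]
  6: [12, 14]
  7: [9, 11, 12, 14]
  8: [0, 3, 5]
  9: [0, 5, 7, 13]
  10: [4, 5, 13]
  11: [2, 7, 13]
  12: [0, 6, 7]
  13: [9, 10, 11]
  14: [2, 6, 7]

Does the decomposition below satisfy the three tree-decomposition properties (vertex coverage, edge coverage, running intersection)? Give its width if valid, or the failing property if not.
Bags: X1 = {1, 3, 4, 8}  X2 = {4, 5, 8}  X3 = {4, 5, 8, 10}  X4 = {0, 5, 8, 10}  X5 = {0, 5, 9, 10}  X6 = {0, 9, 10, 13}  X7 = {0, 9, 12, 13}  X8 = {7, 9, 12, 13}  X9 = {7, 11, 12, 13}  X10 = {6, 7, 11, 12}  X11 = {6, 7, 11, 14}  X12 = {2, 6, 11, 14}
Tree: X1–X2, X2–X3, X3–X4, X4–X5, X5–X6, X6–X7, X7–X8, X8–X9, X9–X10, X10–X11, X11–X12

No — edge (1,5) lies in no bag.

A tree decomposition must satisfy three properties: every vertex lies in some bag; for every edge, both endpoints lie together in some bag; and for every vertex, the bags containing it form a connected subtree. Here edge (1,5) lies in no bag, so the decomposition is invalid.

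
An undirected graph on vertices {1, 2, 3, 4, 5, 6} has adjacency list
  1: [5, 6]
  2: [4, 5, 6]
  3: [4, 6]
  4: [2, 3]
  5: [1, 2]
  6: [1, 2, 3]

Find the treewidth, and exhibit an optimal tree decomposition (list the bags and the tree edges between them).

Every bag has size at most 3, so the width is 3 − 1 = 2 and tw(G) ≤ 2. Since 3–4–2–6–3 is a cycle in G, G is not acyclic. Forests are exactly the graphs of treewidth ≤ 1, so tw(G) ≥ 2. Therefore the treewidth is 2.

Treewidth 2.
One such decomposition:
Bags: B1 = {3, 4, 6}  B2 = {2, 4, 6}  B3 = {1, 2, 6}  B4 = {1, 2, 5}
Tree: B1–B2, B2–B3, B3–B4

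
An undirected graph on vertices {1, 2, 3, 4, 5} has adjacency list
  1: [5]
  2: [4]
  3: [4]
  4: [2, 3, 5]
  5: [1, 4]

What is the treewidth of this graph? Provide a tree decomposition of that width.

Treewidth 1.
One such decomposition:
Bags: B1 = {3, 4}  B2 = {2, 4}  B3 = {4, 5}  B4 = {1, 5}
Tree: B1–B2, B1–B3, B3–B4

Each bag holds 2 vertices, so the decomposition has width 1, which upper-bounds the treewidth. G has an edge, so its treewidth is at least 1. The upper and lower bounds meet at 1, so that is the treewidth.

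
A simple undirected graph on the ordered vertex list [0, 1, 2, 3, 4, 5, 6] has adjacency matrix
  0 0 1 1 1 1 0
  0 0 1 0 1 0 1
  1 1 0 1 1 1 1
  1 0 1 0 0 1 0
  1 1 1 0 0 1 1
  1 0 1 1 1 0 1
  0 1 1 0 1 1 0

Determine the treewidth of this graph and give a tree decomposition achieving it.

Each bag holds 4 vertices, so the decomposition has width 3, which upper-bounds the treewidth. On the other hand G contains the 4-clique {0, 2, 3, 5}. A clique must lie in a single bag of any decomposition, so no decomposition can have width below 3. Hence tw(G) = 3 exactly.

Treewidth 3.
Bags: B1 = {0, 2, 4, 5}  B2 = {2, 4, 5, 6}  B3 = {1, 2, 4, 6}  B4 = {0, 2, 3, 5}
Tree: B1–B2, B2–B3, B1–B4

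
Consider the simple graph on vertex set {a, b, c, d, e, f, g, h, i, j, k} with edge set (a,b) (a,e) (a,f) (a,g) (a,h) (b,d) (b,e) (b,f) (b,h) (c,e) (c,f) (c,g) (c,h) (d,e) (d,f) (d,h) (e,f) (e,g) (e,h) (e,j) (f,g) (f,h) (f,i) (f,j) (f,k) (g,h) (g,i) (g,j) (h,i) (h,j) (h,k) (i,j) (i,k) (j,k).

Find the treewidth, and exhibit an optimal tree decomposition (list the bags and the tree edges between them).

Treewidth 4.
One optimal decomposition is:
Bags: B1 = {a, e, f, g, h}  B2 = {e, f, g, h, j}  B3 = {a, b, e, f, h}  B4 = {f, g, h, i, j}  B5 = {b, d, e, f, h}  B6 = {c, e, f, g, h}  B7 = {f, h, i, j, k}
Tree: B1–B2, B1–B3, B2–B4, B3–B5, B1–B6, B4–B7

Each bag holds 5 vertices, so the decomposition has width 4, which upper-bounds the treewidth. Conversely, {b, d, e, f, h} is a clique of size 5, and the vertices of any clique must share a bag in every tree decomposition; so some bag has ≥ 5 vertices and tw(G) ≥ 4. Therefore the treewidth is 4.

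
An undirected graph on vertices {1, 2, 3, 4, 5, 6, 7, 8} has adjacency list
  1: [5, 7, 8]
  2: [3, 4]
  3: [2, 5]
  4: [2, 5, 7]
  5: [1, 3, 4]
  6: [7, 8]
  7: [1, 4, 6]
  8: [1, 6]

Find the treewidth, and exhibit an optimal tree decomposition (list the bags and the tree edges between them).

Treewidth 2.
Bags: B1 = {2, 3, 4}  B2 = {3, 4, 5}  B3 = {4, 5, 7}  B4 = {1, 5, 7}  B5 = {1, 6, 7}  B6 = {1, 6, 8}
Tree: B1–B2, B2–B3, B3–B4, B4–B5, B5–B6

Each bag holds 3 vertices, so the decomposition has width 2, which upper-bounds the treewidth. For the lower bound, G contains the cycle 2–3–5–4–2, so G is not a forest; only forests have treewidth ≤ 1, hence tw(G) ≥ 2. The upper and lower bounds meet at 2, so that is the treewidth.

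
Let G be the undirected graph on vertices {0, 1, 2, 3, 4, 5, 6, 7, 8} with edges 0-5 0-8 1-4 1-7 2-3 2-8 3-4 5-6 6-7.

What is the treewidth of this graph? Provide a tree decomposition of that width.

Treewidth 2.
Bags: B1 = {1, 3, 4}  B2 = {1, 2, 3}  B3 = {1, 2, 8}  B4 = {0, 1, 8}  B5 = {0, 1, 5}  B6 = {1, 5, 6}  B7 = {1, 6, 7}
Tree: B1–B2, B2–B3, B3–B4, B4–B5, B5–B6, B6–B7

The largest bag has 3 vertices, giving width 2; this decomposition certifies tw(G) ≤ 2. Since 1–4–3–2–8–0–5–6–7–1 is a cycle in G, G is not acyclic. Forests are exactly the graphs of treewidth ≤ 1, so tw(G) ≥ 2. The upper and lower bounds meet at 2, so that is the treewidth.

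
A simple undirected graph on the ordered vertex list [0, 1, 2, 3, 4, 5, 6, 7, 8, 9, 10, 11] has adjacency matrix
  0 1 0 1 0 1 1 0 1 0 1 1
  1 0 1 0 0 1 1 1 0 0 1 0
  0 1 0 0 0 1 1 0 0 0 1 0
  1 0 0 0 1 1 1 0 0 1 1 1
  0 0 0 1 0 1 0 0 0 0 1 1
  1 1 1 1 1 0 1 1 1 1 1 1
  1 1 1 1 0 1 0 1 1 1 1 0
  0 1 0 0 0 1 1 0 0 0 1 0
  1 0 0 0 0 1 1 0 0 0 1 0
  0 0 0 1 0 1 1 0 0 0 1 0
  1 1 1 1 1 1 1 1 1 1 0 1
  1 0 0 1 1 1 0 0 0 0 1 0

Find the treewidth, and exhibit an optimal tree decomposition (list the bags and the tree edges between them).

Each bag holds 5 vertices, so the decomposition has width 4, which upper-bounds the treewidth. On the other hand G contains the 5-clique {0, 3, 5, 10, 11}. A clique must lie in a single bag of any decomposition, so no decomposition can have width below 4. Hence tw(G) = 4 exactly.

Treewidth 4.
One optimal decomposition is:
Bags: B1 = {0, 3, 5, 6, 10}  B2 = {3, 5, 6, 9, 10}  B3 = {0, 3, 5, 10, 11}  B4 = {0, 1, 5, 6, 10}  B5 = {3, 4, 5, 10, 11}  B6 = {1, 5, 6, 7, 10}  B7 = {0, 5, 6, 8, 10}  B8 = {1, 2, 5, 6, 10}
Tree: B1–B2, B1–B3, B1–B4, B3–B5, B4–B6, B1–B7, B4–B8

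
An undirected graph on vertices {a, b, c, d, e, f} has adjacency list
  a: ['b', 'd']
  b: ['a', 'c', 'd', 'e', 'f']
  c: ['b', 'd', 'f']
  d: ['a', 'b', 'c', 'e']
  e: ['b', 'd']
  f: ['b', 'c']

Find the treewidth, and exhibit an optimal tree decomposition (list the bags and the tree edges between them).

Treewidth 2.
Bags: B1 = {b, c, f}  B2 = {b, c, d}  B3 = {b, d, e}  B4 = {a, b, d}
Tree: B1–B2, B2–B3, B3–B4

Each bag holds 3 vertices, so the decomposition has width 2, which upper-bounds the treewidth. Conversely, {b, d, e} is a clique of size 3, and the vertices of any clique must share a bag in every tree decomposition; so some bag has ≥ 3 vertices and tw(G) ≥ 2. Therefore the treewidth is 2.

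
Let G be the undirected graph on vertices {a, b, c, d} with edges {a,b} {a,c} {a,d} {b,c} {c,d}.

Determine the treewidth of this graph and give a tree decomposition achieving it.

The largest bag has 3 vertices, giving width 2; this decomposition certifies tw(G) ≤ 2. For the lower bound, the 3 vertices {a, c, d} are pairwise adjacent, and any tree decomposition puts a clique entirely inside one bag — forcing width ≥ 2. The upper and lower bounds meet at 2, so that is the treewidth.

Treewidth 2.
One such decomposition:
Bags: B1 = {a, b, c}  B2 = {a, c, d}
Tree: B1–B2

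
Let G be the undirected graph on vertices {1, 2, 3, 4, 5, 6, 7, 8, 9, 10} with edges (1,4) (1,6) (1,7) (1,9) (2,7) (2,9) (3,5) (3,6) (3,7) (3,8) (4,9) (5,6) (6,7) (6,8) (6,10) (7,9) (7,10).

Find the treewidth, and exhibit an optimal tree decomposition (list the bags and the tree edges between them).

The largest bag has 3 vertices, giving width 2; this decomposition certifies tw(G) ≤ 2. On the other hand G contains the 3-clique {1, 4, 9}. A clique must lie in a single bag of any decomposition, so no decomposition can have width below 2. The upper and lower bounds meet at 2, so that is the treewidth.

Treewidth 2.
One optimal decomposition is:
Bags: B1 = {1, 6, 7}  B2 = {1, 7, 9}  B3 = {3, 6, 7}  B4 = {3, 6, 8}  B5 = {1, 4, 9}  B6 = {6, 7, 10}  B7 = {3, 5, 6}  B8 = {2, 7, 9}
Tree: B1–B2, B1–B3, B3–B4, B2–B5, B3–B6, B3–B7, B2–B8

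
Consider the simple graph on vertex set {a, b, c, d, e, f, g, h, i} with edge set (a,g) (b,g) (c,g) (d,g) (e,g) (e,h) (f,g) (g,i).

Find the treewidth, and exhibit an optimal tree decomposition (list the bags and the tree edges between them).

Every bag has size at most 2, so the width is 2 − 1 = 1 and tw(G) ≤ 1. Since G has at least one edge (e.g. d–g), it is not an edgeless graph, so tw(G) ≥ 1. Therefore the treewidth is 1.

Treewidth 1.
One optimal decomposition is:
Bags: B1 = {d, g}  B2 = {b, g}  B3 = {e, g}  B4 = {f, g}  B5 = {a, g}  B6 = {g, i}  B7 = {c, g}  B8 = {e, h}
Tree: B1–B2, B1–B3, B3–B4, B2–B5, B1–B6, B1–B7, B3–B8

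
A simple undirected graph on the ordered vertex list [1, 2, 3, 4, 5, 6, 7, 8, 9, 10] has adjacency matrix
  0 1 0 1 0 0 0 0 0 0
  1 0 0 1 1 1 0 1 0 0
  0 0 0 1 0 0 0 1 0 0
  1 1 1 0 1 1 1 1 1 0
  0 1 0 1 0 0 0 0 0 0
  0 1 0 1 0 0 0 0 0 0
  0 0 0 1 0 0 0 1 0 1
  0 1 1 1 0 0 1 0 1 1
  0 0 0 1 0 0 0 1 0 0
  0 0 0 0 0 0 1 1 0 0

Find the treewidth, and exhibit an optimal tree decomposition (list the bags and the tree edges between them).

Each bag holds 3 vertices, so the decomposition has width 2, which upper-bounds the treewidth. For the lower bound, the 3 vertices {7, 8, 10} are pairwise adjacent, and any tree decomposition puts a clique entirely inside one bag — forcing width ≥ 2. Combining the bounds, tw(G) = 2.

Treewidth 2.
Bags: B1 = {2, 4, 8}  B2 = {3, 4, 8}  B3 = {4, 7, 8}  B4 = {1, 2, 4}  B5 = {4, 8, 9}  B6 = {7, 8, 10}  B7 = {2, 4, 6}  B8 = {2, 4, 5}
Tree: B1–B2, B2–B3, B1–B4, B2–B5, B3–B6, B1–B7, B4–B8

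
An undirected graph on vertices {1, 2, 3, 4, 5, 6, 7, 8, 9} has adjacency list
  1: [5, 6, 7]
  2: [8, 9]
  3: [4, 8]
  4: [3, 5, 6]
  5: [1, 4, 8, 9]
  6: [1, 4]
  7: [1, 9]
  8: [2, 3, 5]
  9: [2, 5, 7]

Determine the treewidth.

A width-3 tree decomposition is:
Bags: B1 = {1, 6, 7, 9}  B2 = {1, 5, 6, 9}  B3 = {4, 5, 6, 9}  B4 = {2, 4, 5, 9}  B5 = {2, 4, 5, 8}  B6 = {2, 3, 4, 8}
Tree: B1–B2, B2–B3, B3–B4, B4–B5, B5–B6
Each bag holds 4 vertices, so the decomposition has width 3, which upper-bounds the treewidth. For the lower bound: the 4 vertex sets {1,6,7}, {9}, {5}, {2,3,4,8} are disjoint, each induces a connected subgraph, and every pair is joined by at least one edge of G. Contracting each set to a single vertex therefore yields K_{4} as a minor, and since treewidth is minor-monotone, tw(G) ≥ tw(K_{4}) = 3. Therefore the treewidth is 3.

3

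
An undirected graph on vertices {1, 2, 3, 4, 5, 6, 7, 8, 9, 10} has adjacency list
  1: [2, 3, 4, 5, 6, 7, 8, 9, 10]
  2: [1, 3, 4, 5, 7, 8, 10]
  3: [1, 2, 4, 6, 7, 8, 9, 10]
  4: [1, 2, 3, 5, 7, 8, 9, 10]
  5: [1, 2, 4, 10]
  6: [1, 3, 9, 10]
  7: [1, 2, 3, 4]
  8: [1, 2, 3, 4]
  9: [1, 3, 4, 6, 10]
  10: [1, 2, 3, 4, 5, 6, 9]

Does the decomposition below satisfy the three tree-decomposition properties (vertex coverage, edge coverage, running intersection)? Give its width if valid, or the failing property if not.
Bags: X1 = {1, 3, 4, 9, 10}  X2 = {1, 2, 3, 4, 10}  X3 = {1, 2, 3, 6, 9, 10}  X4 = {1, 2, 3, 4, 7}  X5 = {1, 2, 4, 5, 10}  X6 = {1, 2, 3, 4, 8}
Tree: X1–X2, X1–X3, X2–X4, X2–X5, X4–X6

A tree decomposition must satisfy three properties: every vertex lies in some bag; for every edge, both endpoints lie together in some bag; and for every vertex, the bags containing it form a connected subtree. Here bags containing vertex 2 are not connected in the tree, so the decomposition is invalid.

No — bags containing vertex 2 are not connected in the tree.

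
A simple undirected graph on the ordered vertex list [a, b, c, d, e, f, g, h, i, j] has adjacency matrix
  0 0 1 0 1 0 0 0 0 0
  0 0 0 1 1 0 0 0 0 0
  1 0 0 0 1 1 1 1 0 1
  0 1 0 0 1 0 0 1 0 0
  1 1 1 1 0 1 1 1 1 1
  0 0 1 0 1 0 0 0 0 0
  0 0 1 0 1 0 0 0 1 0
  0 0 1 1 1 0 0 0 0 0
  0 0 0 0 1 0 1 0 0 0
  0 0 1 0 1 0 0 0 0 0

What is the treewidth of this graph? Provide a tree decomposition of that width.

The largest bag has 3 vertices, giving width 2; this decomposition certifies tw(G) ≤ 2. On the other hand G contains the 3-clique {d, e, h}. A clique must lie in a single bag of any decomposition, so no decomposition can have width below 2. Combining the bounds, tw(G) = 2.

Treewidth 2.
One optimal decomposition is:
Bags: B1 = {a, c, e}  B2 = {c, e, g}  B3 = {e, g, i}  B4 = {c, e, f}  B5 = {c, e, h}  B6 = {d, e, h}  B7 = {b, d, e}  B8 = {c, e, j}
Tree: B1–B2, B2–B3, B2–B4, B4–B5, B5–B6, B6–B7, B1–B8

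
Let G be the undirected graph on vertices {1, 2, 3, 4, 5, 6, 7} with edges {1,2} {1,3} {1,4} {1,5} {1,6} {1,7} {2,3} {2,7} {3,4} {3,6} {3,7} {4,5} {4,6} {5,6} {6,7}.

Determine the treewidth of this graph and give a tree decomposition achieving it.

Treewidth 3.
Bags: B1 = {1, 4, 5, 6}  B2 = {1, 3, 4, 6}  B3 = {1, 3, 6, 7}  B4 = {1, 2, 3, 7}
Tree: B1–B2, B2–B3, B3–B4

Every bag has size at most 4, so the width is 4 − 1 = 3 and tw(G) ≤ 3. Conversely, {1, 2, 3, 7} is a clique of size 4, and the vertices of any clique must share a bag in every tree decomposition; so some bag has ≥ 4 vertices and tw(G) ≥ 3. The upper and lower bounds meet at 3, so that is the treewidth.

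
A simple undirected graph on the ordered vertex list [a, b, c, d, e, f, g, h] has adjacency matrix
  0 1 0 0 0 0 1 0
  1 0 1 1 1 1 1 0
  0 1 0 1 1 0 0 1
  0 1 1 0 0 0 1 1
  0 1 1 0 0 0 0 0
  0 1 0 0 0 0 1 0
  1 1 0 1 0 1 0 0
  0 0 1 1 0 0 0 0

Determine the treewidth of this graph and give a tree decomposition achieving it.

Each bag holds 3 vertices, so the decomposition has width 2, which upper-bounds the treewidth. Conversely, {c, d, h} is a clique of size 3, and the vertices of any clique must share a bag in every tree decomposition; so some bag has ≥ 3 vertices and tw(G) ≥ 2. Hence tw(G) = 2 exactly.

Treewidth 2.
One such decomposition:
Bags: B1 = {b, c, d}  B2 = {c, d, h}  B3 = {b, d, g}  B4 = {a, b, g}  B5 = {b, c, e}  B6 = {b, f, g}
Tree: B1–B2, B1–B3, B3–B4, B1–B5, B3–B6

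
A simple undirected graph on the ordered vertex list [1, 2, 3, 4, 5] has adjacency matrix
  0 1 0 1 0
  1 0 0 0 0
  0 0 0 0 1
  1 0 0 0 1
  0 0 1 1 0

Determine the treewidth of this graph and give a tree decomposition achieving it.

The largest bag has 2 vertices, giving width 1; this decomposition certifies tw(G) ≤ 1. Any graph with an edge has treewidth ≥ 1, and G has the edge 2–1. Hence tw(G) = 1 exactly.

Treewidth 1.
One such decomposition:
Bags: B1 = {1, 2}  B2 = {1, 4}  B3 = {4, 5}  B4 = {3, 5}
Tree: B1–B2, B2–B3, B3–B4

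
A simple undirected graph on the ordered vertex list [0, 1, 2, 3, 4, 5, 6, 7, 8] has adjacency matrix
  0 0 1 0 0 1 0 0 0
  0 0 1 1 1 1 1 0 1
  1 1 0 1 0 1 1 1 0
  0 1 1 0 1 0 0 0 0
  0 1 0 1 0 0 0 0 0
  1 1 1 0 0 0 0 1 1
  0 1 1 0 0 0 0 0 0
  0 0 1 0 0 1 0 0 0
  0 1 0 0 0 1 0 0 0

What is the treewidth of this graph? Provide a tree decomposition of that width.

The largest bag has 3 vertices, giving width 2; this decomposition certifies tw(G) ≤ 2. For the lower bound, the 3 vertices {0, 2, 5} are pairwise adjacent, and any tree decomposition puts a clique entirely inside one bag — forcing width ≥ 2. Therefore the treewidth is 2.

Treewidth 2.
Bags: B1 = {1, 2, 5}  B2 = {1, 2, 6}  B3 = {2, 5, 7}  B4 = {0, 2, 5}  B5 = {1, 2, 3}  B6 = {1, 3, 4}  B7 = {1, 5, 8}
Tree: B1–B2, B1–B3, B3–B4, B1–B5, B5–B6, B1–B7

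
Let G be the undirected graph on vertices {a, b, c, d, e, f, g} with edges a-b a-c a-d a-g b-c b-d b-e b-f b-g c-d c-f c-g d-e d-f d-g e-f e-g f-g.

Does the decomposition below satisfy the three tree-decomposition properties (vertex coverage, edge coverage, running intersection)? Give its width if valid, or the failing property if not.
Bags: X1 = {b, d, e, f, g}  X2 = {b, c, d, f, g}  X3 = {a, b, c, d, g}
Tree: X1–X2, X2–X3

Every vertex of G appears in some bag (union = {a, b, c, d, e, f, g}); every edge is covered by a bag; and for each vertex v the set of bags containing v is connected in the bag tree. The decomposition is therefore valid. The largest bag has 5 vertices, so the width is 4.

Yes; width 4.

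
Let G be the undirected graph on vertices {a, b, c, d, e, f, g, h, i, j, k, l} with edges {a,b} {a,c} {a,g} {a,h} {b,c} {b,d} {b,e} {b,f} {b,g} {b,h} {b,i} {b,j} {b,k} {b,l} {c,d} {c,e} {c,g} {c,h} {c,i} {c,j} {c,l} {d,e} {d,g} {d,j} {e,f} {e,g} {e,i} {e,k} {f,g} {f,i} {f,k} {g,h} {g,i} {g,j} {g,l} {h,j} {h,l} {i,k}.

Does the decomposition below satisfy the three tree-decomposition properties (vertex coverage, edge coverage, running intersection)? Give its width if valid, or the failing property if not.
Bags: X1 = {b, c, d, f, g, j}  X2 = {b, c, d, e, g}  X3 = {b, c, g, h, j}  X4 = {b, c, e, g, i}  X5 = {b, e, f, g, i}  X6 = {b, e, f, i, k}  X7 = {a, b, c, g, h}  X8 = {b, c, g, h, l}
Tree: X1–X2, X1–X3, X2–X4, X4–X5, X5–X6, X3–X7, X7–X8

No — bags containing vertex f are not connected in the tree.

A tree decomposition must satisfy three properties: every vertex lies in some bag; for every edge, both endpoints lie together in some bag; and for every vertex, the bags containing it form a connected subtree. Here bags containing vertex f are not connected in the tree, so the decomposition is invalid.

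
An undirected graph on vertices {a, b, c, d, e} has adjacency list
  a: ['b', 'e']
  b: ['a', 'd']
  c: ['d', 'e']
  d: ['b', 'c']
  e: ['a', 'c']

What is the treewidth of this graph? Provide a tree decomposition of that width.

Every bag has size at most 3, so the width is 3 − 1 = 2 and tw(G) ≤ 2. For the lower bound, G contains the cycle b–a–e–c–d–b, so G is not a forest; only forests have treewidth ≤ 1, hence tw(G) ≥ 2. The upper and lower bounds meet at 2, so that is the treewidth.

Treewidth 2.
One such decomposition:
Bags: B1 = {a, b, e}  B2 = {b, c, e}  B3 = {b, c, d}
Tree: B1–B2, B2–B3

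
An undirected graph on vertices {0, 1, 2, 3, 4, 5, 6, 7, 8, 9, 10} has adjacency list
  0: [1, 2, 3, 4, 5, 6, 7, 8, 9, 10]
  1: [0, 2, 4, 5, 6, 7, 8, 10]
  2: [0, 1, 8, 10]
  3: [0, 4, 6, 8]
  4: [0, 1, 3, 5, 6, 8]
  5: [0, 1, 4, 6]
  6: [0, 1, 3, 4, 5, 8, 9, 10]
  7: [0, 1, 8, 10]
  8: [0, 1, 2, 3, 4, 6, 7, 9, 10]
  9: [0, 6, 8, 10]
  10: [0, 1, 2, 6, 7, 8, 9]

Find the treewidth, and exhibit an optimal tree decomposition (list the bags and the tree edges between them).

Every bag has size at most 5, so the width is 5 − 1 = 4 and tw(G) ≤ 4. On the other hand G contains the 5-clique {0, 1, 2, 8, 10}. A clique must lie in a single bag of any decomposition, so no decomposition can have width below 4. Therefore the treewidth is 4.

Treewidth 4.
One optimal decomposition is:
Bags: B1 = {0, 3, 4, 6, 8}  B2 = {0, 1, 4, 6, 8}  B3 = {0, 1, 6, 8, 10}  B4 = {0, 1, 4, 5, 6}  B5 = {0, 1, 2, 8, 10}  B6 = {0, 1, 7, 8, 10}  B7 = {0, 6, 8, 9, 10}
Tree: B1–B2, B2–B3, B2–B4, B3–B5, B5–B6, B3–B7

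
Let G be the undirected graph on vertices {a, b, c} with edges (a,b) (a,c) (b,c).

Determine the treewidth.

2

A width-2 tree decomposition is:
Bags: B1 = {a, b, c}
Tree: (single bag)
A single bag containing all 3 vertices is trivially a valid decomposition of width 2. On the other hand G contains the 3-clique {a, b, c}. A clique must lie in a single bag of any decomposition, so no decomposition can have width below 2. The upper and lower bounds meet at 2, so that is the treewidth.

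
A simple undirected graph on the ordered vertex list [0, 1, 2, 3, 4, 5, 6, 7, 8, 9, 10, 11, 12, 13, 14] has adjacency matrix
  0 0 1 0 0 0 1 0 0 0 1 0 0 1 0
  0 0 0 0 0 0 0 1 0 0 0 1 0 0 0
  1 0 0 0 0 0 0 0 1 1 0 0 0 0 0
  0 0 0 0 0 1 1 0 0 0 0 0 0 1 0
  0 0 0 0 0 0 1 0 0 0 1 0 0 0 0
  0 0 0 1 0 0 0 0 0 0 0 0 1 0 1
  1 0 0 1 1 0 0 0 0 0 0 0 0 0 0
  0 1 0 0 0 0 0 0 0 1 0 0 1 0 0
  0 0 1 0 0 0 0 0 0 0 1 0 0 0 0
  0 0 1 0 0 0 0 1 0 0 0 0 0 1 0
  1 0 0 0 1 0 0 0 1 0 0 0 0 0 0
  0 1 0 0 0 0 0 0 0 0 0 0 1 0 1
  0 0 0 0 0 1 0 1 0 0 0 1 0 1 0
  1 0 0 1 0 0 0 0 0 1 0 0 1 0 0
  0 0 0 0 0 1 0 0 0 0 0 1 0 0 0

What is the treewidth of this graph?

A width-3 tree decomposition is:
Bags: B1 = {4, 6, 8, 10}  B2 = {0, 6, 8, 10}  B3 = {0, 2, 6, 8}  B4 = {0, 2, 3, 6}  B5 = {0, 2, 3, 13}  B6 = {2, 3, 9, 13}  B7 = {3, 5, 9, 13}  B8 = {5, 9, 12, 13}  B9 = {5, 7, 9, 12}  B10 = {5, 7, 12, 14}  B11 = {7, 11, 12, 14}  B12 = {1, 7, 11, 14}
Tree: B1–B2, B2–B3, B3–B4, B4–B5, B5–B6, B6–B7, B7–B8, B8–B9, B9–B10, B10–B11, B11–B12
Every bag has size at most 4, so the width is 4 − 1 = 3 and tw(G) ≤ 3. For the lower bound: the 4 vertex sets {4,8,10}, {6}, {0}, {2,3,9,13} are disjoint, each induces a connected subgraph, and every pair is joined by at least one edge of G. Contracting each set to a single vertex therefore yields K_{4} as a minor, and since treewidth is minor-monotone, tw(G) ≥ tw(K_{4}) = 3. The upper and lower bounds meet at 3, so that is the treewidth.

3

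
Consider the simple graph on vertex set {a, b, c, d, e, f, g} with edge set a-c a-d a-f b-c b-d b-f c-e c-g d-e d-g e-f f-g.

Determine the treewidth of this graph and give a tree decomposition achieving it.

Each bag holds 4 vertices, so the decomposition has width 3, which upper-bounds the treewidth. For the lower bound: the 4 vertex sets {b,d}, {c,g}, {f}, {a} are disjoint, each induces a connected subgraph, and every pair is joined by at least one edge of G. Contracting each set to a single vertex therefore yields K_{4} as a minor, and since treewidth is minor-monotone, tw(G) ≥ tw(K_{4}) = 3. Therefore the treewidth is 3.

Treewidth 3.
One optimal decomposition is:
Bags: B1 = {b, c, d, f}  B2 = {c, d, f, g}  B3 = {a, c, d, f}  B4 = {c, d, e, f}
Tree: B1–B2, B2–B3, B3–B4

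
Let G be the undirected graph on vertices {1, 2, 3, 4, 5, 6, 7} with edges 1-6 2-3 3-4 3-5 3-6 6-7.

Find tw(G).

1

A width-1 tree decomposition is:
Bags: B1 = {3, 4}  B2 = {3, 6}  B3 = {2, 3}  B4 = {3, 5}  B5 = {6, 7}  B6 = {1, 6}
Tree: B1–B2, B2–B3, B3–B4, B2–B5, B2–B6
Every bag has size at most 2, so the width is 2 − 1 = 1 and tw(G) ≤ 1. G has an edge, so its treewidth is at least 1. Hence tw(G) = 1 exactly.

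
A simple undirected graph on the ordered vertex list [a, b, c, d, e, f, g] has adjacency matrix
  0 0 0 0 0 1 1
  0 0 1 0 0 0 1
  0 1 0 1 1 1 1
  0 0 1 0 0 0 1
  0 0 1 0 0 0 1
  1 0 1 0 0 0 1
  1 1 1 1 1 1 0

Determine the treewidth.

A width-2 tree decomposition is:
Bags: B1 = {c, e, g}  B2 = {c, f, g}  B3 = {c, d, g}  B4 = {b, c, g}  B5 = {a, f, g}
Tree: B1–B2, B2–B3, B1–B4, B2–B5
Each bag holds 3 vertices, so the decomposition has width 2, which upper-bounds the treewidth. Conversely, {c, d, g} is a clique of size 3, and the vertices of any clique must share a bag in every tree decomposition; so some bag has ≥ 3 vertices and tw(G) ≥ 2. The upper and lower bounds meet at 2, so that is the treewidth.

2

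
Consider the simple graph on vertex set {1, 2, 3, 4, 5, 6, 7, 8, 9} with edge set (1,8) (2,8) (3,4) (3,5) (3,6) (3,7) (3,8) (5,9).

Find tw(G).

1

A width-1 tree decomposition is:
Bags: B1 = {3, 8}  B2 = {3, 5}  B3 = {5, 9}  B4 = {1, 8}  B5 = {3, 4}  B6 = {2, 8}  B7 = {3, 6}  B8 = {3, 7}
Tree: B1–B2, B2–B3, B1–B4, B2–B5, B1–B6, B2–B7, B1–B8
Every bag has size at most 2, so the width is 2 − 1 = 1 and tw(G) ≤ 1. Any graph with an edge has treewidth ≥ 1, and G has the edge 8–3. Hence tw(G) = 1 exactly.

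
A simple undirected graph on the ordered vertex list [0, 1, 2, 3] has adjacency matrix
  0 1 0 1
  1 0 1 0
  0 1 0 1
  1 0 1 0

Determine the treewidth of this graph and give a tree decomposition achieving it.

Treewidth 2.
One such decomposition:
Bags: B1 = {0, 1, 3}  B2 = {1, 2, 3}
Tree: B1–B2

Every bag has size at most 3, so the width is 3 − 1 = 2 and tw(G) ≤ 2. The edges 3–0–1–2–3 form a cycle, so G is not a tree and its treewidth is at least 2. Combining the bounds, tw(G) = 2.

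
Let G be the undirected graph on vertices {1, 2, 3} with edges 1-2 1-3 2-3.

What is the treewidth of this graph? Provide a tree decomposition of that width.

With just one bag of size 3, the width is 3 − 1 = 2, so tw(G) ≤ 2. For the lower bound, the 3 vertices {1, 2, 3} are pairwise adjacent, and any tree decomposition puts a clique entirely inside one bag — forcing width ≥ 2. The upper and lower bounds meet at 2, so that is the treewidth.

Treewidth 2.
One optimal decomposition is:
Bags: B1 = {1, 2, 3}
Tree: (single bag)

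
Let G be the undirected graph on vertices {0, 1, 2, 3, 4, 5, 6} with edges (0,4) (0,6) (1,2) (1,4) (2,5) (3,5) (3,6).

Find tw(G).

A width-2 tree decomposition is:
Bags: B1 = {0, 1, 4}  B2 = {0, 1, 6}  B3 = {1, 3, 6}  B4 = {1, 3, 5}  B5 = {1, 2, 5}
Tree: B1–B2, B2–B3, B3–B4, B4–B5
Every bag has size at most 3, so the width is 3 − 1 = 2 and tw(G) ≤ 2. For the lower bound, G contains the cycle 1–4–0–6–3–5–2–1, so G is not a forest; only forests have treewidth ≤ 1, hence tw(G) ≥ 2. Hence tw(G) = 2 exactly.

2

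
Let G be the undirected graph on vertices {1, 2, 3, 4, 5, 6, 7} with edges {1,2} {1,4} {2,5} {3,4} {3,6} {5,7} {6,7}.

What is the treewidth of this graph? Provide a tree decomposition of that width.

The largest bag has 3 vertices, giving width 2; this decomposition certifies tw(G) ≤ 2. The edges 2–5–7–6–3–4–1–2 form a cycle, so G is not a tree and its treewidth is at least 2. Hence tw(G) = 2 exactly.

Treewidth 2.
One such decomposition:
Bags: B1 = {2, 5, 7}  B2 = {2, 6, 7}  B3 = {2, 3, 6}  B4 = {2, 3, 4}  B5 = {1, 2, 4}
Tree: B1–B2, B2–B3, B3–B4, B4–B5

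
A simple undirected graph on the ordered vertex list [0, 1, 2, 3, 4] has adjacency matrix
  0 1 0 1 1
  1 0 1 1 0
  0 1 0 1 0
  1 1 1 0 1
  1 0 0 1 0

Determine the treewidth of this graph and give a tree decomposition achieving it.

Each bag holds 3 vertices, so the decomposition has width 2, which upper-bounds the treewidth. For the lower bound, the 3 vertices {0, 1, 3} are pairwise adjacent, and any tree decomposition puts a clique entirely inside one bag — forcing width ≥ 2. Combining the bounds, tw(G) = 2.

Treewidth 2.
One optimal decomposition is:
Bags: B1 = {0, 1, 3}  B2 = {0, 3, 4}  B3 = {1, 2, 3}
Tree: B1–B2, B1–B3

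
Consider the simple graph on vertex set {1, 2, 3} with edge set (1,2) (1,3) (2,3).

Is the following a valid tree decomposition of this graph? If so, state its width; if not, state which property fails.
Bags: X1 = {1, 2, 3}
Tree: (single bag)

Every vertex of G appears in some bag (union = {1, 2, 3}); every edge is covered by a bag; and for each vertex v the set of bags containing v is connected in the bag tree. The decomposition is therefore valid. The largest bag has 3 vertices, so the width is 2.

Yes; width 2.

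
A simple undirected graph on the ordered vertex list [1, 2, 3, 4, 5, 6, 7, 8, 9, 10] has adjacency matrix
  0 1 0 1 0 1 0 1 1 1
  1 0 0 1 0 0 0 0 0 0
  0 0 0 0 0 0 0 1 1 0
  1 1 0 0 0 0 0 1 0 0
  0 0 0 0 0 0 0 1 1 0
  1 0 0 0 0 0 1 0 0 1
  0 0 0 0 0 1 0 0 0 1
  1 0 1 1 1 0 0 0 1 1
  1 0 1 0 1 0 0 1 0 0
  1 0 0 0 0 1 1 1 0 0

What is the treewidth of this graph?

A width-2 tree decomposition is:
Bags: B1 = {1, 8, 10}  B2 = {1, 8, 9}  B3 = {1, 4, 8}  B4 = {3, 8, 9}  B5 = {1, 6, 10}  B6 = {6, 7, 10}  B7 = {5, 8, 9}  B8 = {1, 2, 4}
Tree: B1–B2, B2–B3, B2–B4, B1–B5, B5–B6, B4–B7, B3–B8
Every bag has size at most 3, so the width is 3 − 1 = 2 and tw(G) ≤ 2. On the other hand G contains the 3-clique {1, 8, 9}. A clique must lie in a single bag of any decomposition, so no decomposition can have width below 2. Hence tw(G) = 2 exactly.

2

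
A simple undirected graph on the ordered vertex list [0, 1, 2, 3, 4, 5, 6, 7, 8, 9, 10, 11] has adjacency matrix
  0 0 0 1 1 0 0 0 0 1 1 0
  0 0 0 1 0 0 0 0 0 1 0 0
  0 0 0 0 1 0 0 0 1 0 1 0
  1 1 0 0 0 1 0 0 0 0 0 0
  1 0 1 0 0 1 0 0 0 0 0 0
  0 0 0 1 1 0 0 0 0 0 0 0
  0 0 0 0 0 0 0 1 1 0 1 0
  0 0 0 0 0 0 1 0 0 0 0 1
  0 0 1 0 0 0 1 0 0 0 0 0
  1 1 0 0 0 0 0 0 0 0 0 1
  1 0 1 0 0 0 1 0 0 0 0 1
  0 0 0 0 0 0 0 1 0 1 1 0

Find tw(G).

3

A width-3 tree decomposition is:
Bags: B1 = {1, 3, 4, 5}  B2 = {0, 1, 3, 4}  B3 = {0, 1, 4, 9}  B4 = {0, 2, 4, 9}  B5 = {0, 2, 9, 10}  B6 = {2, 9, 10, 11}  B7 = {2, 8, 10, 11}  B8 = {6, 8, 10, 11}  B9 = {6, 7, 8, 11}
Tree: B1–B2, B2–B3, B3–B4, B4–B5, B5–B6, B6–B7, B7–B8, B8–B9
The largest bag has 4 vertices, giving width 3; this decomposition certifies tw(G) ≤ 3. For the lower bound: the 4 vertex sets {1,3,5}, {4}, {0}, {2,9,10,11} are disjoint, each induces a connected subgraph, and every pair is joined by at least one edge of G. Contracting each set to a single vertex therefore yields K_{4} as a minor, and since treewidth is minor-monotone, tw(G) ≥ tw(K_{4}) = 3. Combining the bounds, tw(G) = 3.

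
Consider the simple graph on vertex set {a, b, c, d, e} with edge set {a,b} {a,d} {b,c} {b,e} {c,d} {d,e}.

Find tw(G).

2

A width-2 tree decomposition is:
Bags: B1 = {b, d, e}  B2 = {b, c, d}  B3 = {a, b, d}
Tree: B1–B2, B2–B3
Every bag has size at most 3, so the width is 3 − 1 = 2 and tw(G) ≤ 2. The edges e–b–c–d–e form a cycle, so G is not a tree and its treewidth is at least 2. The upper and lower bounds meet at 2, so that is the treewidth.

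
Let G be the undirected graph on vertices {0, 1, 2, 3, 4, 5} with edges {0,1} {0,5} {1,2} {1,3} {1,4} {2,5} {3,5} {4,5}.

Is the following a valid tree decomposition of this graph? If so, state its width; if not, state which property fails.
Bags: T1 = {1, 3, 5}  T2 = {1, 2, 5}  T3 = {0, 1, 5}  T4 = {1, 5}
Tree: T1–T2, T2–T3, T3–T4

A tree decomposition must satisfy three properties: every vertex lies in some bag; for every edge, both endpoints lie together in some bag; and for every vertex, the bags containing it form a connected subtree. Here vertex 4 appears in no bag, so the decomposition is invalid.

No — vertex 4 appears in no bag.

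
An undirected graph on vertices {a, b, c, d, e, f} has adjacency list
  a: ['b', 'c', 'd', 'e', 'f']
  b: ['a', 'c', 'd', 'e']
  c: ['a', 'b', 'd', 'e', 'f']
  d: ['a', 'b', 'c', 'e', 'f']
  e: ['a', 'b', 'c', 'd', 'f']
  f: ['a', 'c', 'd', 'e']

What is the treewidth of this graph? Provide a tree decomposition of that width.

The largest bag has 5 vertices, giving width 4; this decomposition certifies tw(G) ≤ 4. Conversely, {a, c, d, e, f} is a clique of size 5, and the vertices of any clique must share a bag in every tree decomposition; so some bag has ≥ 5 vertices and tw(G) ≥ 4. Combining the bounds, tw(G) = 4.

Treewidth 4.
One such decomposition:
Bags: B1 = {a, c, d, e, f}  B2 = {a, b, c, d, e}
Tree: B1–B2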